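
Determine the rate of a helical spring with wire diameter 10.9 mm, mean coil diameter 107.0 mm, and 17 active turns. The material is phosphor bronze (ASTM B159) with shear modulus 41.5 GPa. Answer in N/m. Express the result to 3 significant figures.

k = Gd⁴/(8D³N_a) = (41.5×10³ × 10.9⁴) / (8 × 107.0³ × 17)
  = 5.85806e+08 / 1.66606e+08 = 3.5161 N/mm = 3516.1 N/m

3520 N/m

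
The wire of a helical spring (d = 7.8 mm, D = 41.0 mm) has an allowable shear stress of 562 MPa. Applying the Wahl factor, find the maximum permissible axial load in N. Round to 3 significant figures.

1980 N

C = D/d = 41.0/7.8 = 5.2564
K_W = (4C−1)/(4C−4) + 0.615/C = 20.026/17.026 + 0.1170 = 1.2932
τ_max = K·8FD/(πd³) → F_max = τ_allow·πd³/(8DK)
F_max = 562·π·7.8³/(8·41.0·1.2932) = 8.3786e+05/424.17 = 1975.3 N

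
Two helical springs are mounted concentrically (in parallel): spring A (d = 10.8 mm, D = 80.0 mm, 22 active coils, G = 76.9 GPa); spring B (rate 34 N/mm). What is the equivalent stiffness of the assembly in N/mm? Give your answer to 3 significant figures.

45.6 N/mm

k_A = Gd⁴/(8D³N_a) = (76.9×10³)(10.8⁴)/(8·80.0³·22) = 11.61 N/mm
Parallel: k_eq = 11.61 + 34 = 45.61 N/mm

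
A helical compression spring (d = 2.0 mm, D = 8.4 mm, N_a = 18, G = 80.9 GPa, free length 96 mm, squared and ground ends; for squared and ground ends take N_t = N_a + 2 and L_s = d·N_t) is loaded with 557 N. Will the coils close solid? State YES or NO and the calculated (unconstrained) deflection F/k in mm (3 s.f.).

k = Gd⁴/(8D³N_a) = (80.9×10³)(2.0⁴)/(8·8.4³·18) = 15.166 N/mm
N_t = 20; L_s = 2.0·20 = 40 mm; δ_solid = L₀ − L_s = 96 − 40 = 56 mm
δ = F/k = 557/15.166 = 36.727 mm
δ < δ_solid → spring does not go solid

NO, δ = 36.7 mm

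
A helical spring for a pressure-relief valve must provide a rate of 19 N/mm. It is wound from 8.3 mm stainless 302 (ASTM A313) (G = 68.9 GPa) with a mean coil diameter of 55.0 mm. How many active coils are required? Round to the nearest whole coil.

N_a = Gd⁴/(8D³k) = (68.9×10³ × 8.3⁴)/(8 × 55.0³ × 19)
    = 3.26988e+08 / 2.5289e+07 = 12.93 → 13 coils

13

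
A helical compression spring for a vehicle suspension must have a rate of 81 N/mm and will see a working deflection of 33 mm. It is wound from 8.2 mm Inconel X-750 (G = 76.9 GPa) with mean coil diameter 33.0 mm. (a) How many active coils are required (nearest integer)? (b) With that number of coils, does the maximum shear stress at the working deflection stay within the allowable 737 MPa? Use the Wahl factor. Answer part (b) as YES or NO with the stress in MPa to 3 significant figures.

N_a = Gd⁴/(8D³k) = (76.9×10³)(8.2⁴)/(8·33.0³·81) = 14.93 → N_a = 15
Actual rate k = Gd⁴/(8D³·15) = 80.623 N/mm
Working load F = kδ = 80.623·33 = 2660.6 N
C = 33.0/8.2 = 4.0244; K_W = (4C−1)/(4C−4)+0.615/C = 1.4008
τ_max = K_W·8FD/(πd³) = 1.4008·405.49 = 568.02 MPa
τ_max ≤ 737 MPa → acceptable

(a) 15 coils; (b) YES, τ_max = 568 MPa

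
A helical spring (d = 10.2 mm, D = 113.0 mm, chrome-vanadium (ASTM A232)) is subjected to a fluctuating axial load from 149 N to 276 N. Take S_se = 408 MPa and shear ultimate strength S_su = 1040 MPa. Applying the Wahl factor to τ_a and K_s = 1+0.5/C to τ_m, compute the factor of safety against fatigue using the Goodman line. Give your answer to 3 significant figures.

9.47

C = D/d = 113.0/10.2 = 11.0784; K_W = (4C−1)/(4C−4)+0.615/C = 1.1299; K_s = 1+0.5/C = 1.0451
F_a = (F_max−F_min)/2 = 63.5 N; F_m = (F_max+F_min)/2 = 212.5 N
τ_a = K_W·8F_aD/(πd³) = 1.1299 × 17.218 = 19.456 MPa
τ_m = K_s·8F_mD/(πd³) = 1.0451 × 57.62 = 60.221 MPa
Goodman: 1/n_f = τ_a/S_se + τ_m/S_su = 19.456/408 + 60.221/1040 = 0.04769 + 0.05790 = 0.10559
n_f = 1/0.10559 = 9.471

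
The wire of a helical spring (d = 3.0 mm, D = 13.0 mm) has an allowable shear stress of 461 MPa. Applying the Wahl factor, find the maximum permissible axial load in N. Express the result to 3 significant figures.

275 N

C = D/d = 13.0/3.0 = 4.3333
K_W = (4C−1)/(4C−4) + 0.615/C = 16.333/13.333 + 0.1419 = 1.3669
τ_max = K·8FD/(πd³) → F_max = τ_allow·πd³/(8DK)
F_max = 461·π·3.0³/(8·13.0·1.3669) = 39103/142.16 = 275.07 N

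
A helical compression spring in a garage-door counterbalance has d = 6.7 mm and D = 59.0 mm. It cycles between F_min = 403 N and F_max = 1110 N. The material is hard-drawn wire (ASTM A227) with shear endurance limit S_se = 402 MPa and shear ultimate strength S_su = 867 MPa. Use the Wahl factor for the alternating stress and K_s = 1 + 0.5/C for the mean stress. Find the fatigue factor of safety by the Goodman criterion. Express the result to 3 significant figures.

1.03

C = D/d = 59.0/6.7 = 8.8060; K_W = (4C−1)/(4C−4)+0.615/C = 1.1659; K_s = 1+0.5/C = 1.0568
F_a = (F_max−F_min)/2 = 353.5 N; F_m = (F_max+F_min)/2 = 756.5 N
τ_a = K_W·8F_aD/(πd³) = 1.1659 × 176.59 = 205.89 MPa
τ_m = K_s·8F_mD/(πd³) = 1.0568 × 377.9 = 399.36 MPa
Goodman: 1/n_f = τ_a/S_se + τ_m/S_su = 205.89/402 + 399.36/867 = 0.51215 + 0.46062 = 0.97277
n_f = 1/0.97277 = 1.028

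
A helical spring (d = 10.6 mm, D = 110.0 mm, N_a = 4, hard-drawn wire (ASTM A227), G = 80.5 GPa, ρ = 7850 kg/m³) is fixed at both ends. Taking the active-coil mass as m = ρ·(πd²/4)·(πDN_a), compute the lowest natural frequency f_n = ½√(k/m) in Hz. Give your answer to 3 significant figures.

78.9 Hz

k = Gd⁴/(8D³N_a) = (80.5×10³)(10.6⁴)/(8·110.0³·4) = 23.861 N/mm = 23861 N/m
Wire length L = πDN_a = π·110.0·4 = 1382.3 mm
m = ρ·(πd²/4)·L = 7850 × 88.247×10⁻⁶ m² × 1.3823 m = 0.95758 kg
f_n = ½√(k/m) = 0.5·√(23861/0.95758) = 0.5·√(24918) = 78.928 Hz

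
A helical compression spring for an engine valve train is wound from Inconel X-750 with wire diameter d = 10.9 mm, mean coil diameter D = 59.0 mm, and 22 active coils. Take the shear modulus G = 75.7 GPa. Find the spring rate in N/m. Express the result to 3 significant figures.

29600 N/m

k = Gd⁴/(8D³N_a) = (75.7×10³ × 10.9⁴) / (8 × 59.0³ × 22)
  = 1.06857e+09 / 3.61467e+07 = 29.562 N/mm = 29562 N/m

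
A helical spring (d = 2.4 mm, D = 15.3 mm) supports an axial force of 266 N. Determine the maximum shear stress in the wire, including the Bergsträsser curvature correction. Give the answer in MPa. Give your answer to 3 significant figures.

Spring index C = D/d = 15.3/2.4 = 6.3750
K_B = (4C+2)/(4C−3) = 27.500/22.500 = 1.2222
τ₀ = 8FD/(πd³) = 8·266·15.3/(π·2.4³) = 32558.4/43.429 = 749.69 MPa
τ_max = K·τ₀ = 1.2222 × 749.69 = 916.28 MPa

916 MPa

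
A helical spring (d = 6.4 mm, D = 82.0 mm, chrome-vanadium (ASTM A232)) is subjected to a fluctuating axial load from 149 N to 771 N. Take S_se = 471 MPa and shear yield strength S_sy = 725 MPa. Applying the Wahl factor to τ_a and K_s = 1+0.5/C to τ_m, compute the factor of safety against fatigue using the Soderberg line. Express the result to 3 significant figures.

0.901

C = D/d = 82.0/6.4 = 12.8125; K_W = (4C−1)/(4C−4)+0.615/C = 1.1115; K_s = 1+0.5/C = 1.0390
F_a = (F_max−F_min)/2 = 311 N; F_m = (F_max+F_min)/2 = 460 N
τ_a = K_W·8F_aD/(πd³) = 1.1115 × 247.73 = 275.35 MPa
τ_m = K_s·8F_mD/(πd³) = 1.0390 × 366.41 = 380.71 MPa
Soderberg: 1/n_f = τ_a/S_se + τ_m/S_sy = 275.35/471 + 380.71/725 = 0.58460 + 0.52512 = 1.1097
n_f = 1/1.1097 = 0.9011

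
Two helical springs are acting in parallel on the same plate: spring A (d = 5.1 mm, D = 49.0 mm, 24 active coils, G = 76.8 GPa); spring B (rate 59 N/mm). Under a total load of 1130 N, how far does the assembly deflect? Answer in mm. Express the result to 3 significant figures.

k_A = Gd⁴/(8D³N_a) = (76.8×10³)(5.1⁴)/(8·49.0³·24) = 2.3001 N/mm
Parallel: k_eq = 2.3001 + 59 = 61.3 N/mm
δ = F/k_eq = 1130/61.3 = 18.434 mm

18.4 mm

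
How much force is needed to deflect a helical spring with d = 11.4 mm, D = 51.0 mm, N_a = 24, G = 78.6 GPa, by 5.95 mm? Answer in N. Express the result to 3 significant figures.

310 N

k = Gd⁴/(8D³N_a) = (78.6×10³)(11.4⁴)/(8·51.0³·24) = 52.123 N/mm
F = k·δ = 52.123 × 5.95 = 310.13 N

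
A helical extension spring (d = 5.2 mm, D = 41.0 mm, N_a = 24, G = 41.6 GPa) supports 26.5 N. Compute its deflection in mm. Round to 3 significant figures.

k = Gd⁴/(8D³N_a) = (41.6×10³)(5.2⁴)/(8·41.0³·24) = 2.2985 N/mm
δ = F/k = 26.5 / 2.2985 = 11.529 mm

11.5 mm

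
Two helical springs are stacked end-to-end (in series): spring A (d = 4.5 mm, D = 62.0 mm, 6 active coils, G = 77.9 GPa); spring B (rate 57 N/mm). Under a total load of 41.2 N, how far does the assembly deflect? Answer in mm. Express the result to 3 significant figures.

k_A = Gd⁴/(8D³N_a) = (77.9×10³)(4.5⁴)/(8·62.0³·6) = 2.7924 N/mm
Series: 1/k_eq = 1/2.7924 + 1/57 = 0.37566; k_eq = 2.662 N/mm
δ = F/k_eq = 41.2/2.662 = 15.477 mm

15.5 mm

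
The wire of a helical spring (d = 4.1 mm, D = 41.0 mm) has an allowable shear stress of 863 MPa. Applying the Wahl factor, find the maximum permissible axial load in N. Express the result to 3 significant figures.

C = D/d = 41.0/4.1 = 10.0000
K_W = (4C−1)/(4C−4) + 0.615/C = 39.000/36.000 + 0.0615 = 1.1448
τ_max = K·8FD/(πd³) → F_max = τ_allow·πd³/(8DK)
F_max = 863·π·4.1³/(8·41.0·1.1448) = 1.8686e+05/375.51 = 497.62 N

498 N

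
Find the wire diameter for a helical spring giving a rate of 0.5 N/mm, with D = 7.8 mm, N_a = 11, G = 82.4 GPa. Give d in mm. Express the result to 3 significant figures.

0.709 mm

d = (8D³N_a·k / G)^(1/4) = (8·7.8³·11·0.5 / (82.4×10³))^0.25
  = (0.2534)^0.25 = 0.7095 mm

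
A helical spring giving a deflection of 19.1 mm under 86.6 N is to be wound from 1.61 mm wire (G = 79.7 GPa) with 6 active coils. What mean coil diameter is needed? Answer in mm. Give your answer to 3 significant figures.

13.5 mm

Required rate k = F/δ = 86.6/19.1 = 4.534 N/mm
D = (Gd⁴/(8N_a·k))^(1/3) = (79.7×10³·1.61⁴/(8·6·4.534))^(1/3)
  = (2460.57)^(1/3) = 13.5004 mm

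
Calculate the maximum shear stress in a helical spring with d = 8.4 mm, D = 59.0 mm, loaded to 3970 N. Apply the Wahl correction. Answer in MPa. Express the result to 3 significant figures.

Spring index C = D/d = 59.0/8.4 = 7.0238
K_W = (4C−1)/(4C−4) + 0.615/C = 27.095/24.095 + 0.0876 = 1.2121
τ₀ = 8FD/(πd³) = 8·3970·59.0/(π·8.4³) = 1.87384e+06/1862 = 1006.3 MPa
τ_max = K·τ₀ = 1.2121 × 1006.3 = 1219.7 MPa

1220 MPa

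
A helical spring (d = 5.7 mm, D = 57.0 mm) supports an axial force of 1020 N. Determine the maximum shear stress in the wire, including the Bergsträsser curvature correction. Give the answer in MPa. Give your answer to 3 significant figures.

Spring index C = D/d = 57.0/5.7 = 10.0000
K_B = (4C+2)/(4C−3) = 42.000/37.000 = 1.1351
τ₀ = 8FD/(πd³) = 8·1020·57.0/(π·5.7³) = 465120/581.8 = 799.45 MPa
τ_max = K·τ₀ = 1.1351 × 799.45 = 907.48 MPa

907 MPa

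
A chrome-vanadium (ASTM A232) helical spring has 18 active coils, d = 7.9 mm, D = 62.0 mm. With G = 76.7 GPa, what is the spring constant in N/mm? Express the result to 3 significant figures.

k = Gd⁴/(8D³N_a) = (76.7×10³ × 7.9⁴) / (8 × 62.0³ × 18)
  = 2.98747e+08 / 3.43192e+07 = 8.7049 N/mm

8.70 N/mm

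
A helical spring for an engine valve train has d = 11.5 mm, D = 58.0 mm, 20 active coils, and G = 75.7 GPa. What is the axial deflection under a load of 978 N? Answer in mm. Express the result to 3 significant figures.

k = Gd⁴/(8D³N_a) = (75.7×10³)(11.5⁴)/(8·58.0³·20) = 42.411 N/mm
δ = F/k = 978 / 42.411 = 23.06 mm

23.1 mm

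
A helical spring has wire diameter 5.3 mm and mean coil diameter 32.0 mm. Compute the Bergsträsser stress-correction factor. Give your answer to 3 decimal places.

C = D/d = 32.0/5.3 = 6.0377
K_B = (4C+2)/(4C−3) = 26.151/21.151 = 1.2364

1.236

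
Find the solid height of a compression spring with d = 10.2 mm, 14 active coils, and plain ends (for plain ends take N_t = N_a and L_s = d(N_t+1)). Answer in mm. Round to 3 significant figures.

153 mm

plain ends: N_t = N_a = 14
L_s = d·(N_t+1) = 10.2 × 15 = 153 mm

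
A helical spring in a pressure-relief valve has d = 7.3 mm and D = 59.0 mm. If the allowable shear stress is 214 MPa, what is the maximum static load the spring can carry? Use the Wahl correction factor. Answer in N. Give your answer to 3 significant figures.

469 N

C = D/d = 59.0/7.3 = 8.0822
K_W = (4C−1)/(4C−4) + 0.615/C = 31.329/28.329 + 0.0761 = 1.1820
τ_max = K·8FD/(πd³) → F_max = τ_allow·πd³/(8DK)
F_max = 214·π·7.3³/(8·59.0·1.1820) = 2.6154e+05/557.9 = 468.79 N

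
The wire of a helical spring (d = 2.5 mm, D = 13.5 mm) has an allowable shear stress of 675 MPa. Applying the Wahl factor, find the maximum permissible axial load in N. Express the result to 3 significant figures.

C = D/d = 13.5/2.5 = 5.4000
K_W = (4C−1)/(4C−4) + 0.615/C = 20.600/17.600 + 0.1139 = 1.2843
τ_max = K·8FD/(πd³) → F_max = τ_allow·πd³/(8DK)
F_max = 675·π·2.5³/(8·13.5·1.2843) = 33134/138.71 = 238.87 N

239 N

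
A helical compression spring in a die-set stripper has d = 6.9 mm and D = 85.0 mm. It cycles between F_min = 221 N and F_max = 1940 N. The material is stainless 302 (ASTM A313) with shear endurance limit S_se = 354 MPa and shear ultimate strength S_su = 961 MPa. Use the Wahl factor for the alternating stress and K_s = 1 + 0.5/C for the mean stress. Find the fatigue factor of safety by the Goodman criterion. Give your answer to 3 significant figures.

0.391

C = D/d = 85.0/6.9 = 12.3188; K_W = (4C−1)/(4C−4)+0.615/C = 1.1162; K_s = 1+0.5/C = 1.0406
F_a = (F_max−F_min)/2 = 859.5 N; F_m = (F_max+F_min)/2 = 1080.5 N
τ_a = K_W·8F_aD/(πd³) = 1.1162 × 566.31 = 632.11 MPa
τ_m = K_s·8F_mD/(πd³) = 1.0406 × 711.93 = 740.82 MPa
Goodman: 1/n_f = τ_a/S_se + τ_m/S_su = 632.11/354 + 740.82/961 = 1.78563 + 0.77089 = 2.5565
n_f = 1/2.5565 = 0.3912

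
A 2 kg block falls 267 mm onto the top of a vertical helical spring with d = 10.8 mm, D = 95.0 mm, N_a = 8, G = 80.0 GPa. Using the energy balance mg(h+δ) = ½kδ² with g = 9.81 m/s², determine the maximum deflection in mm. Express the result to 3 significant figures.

k = Gd⁴/(8D³N_a) = (80.0×10³)(10.8⁴)/(8·95.0³·8) = 19.835 N/mm
W = mg = 2 × 9.81 = 19.62 N
½kδ² − Wδ − Wh = 0 → δ = (W + √(W² + 2kWh))/k
δ = (19.62 + √(384.94 + 207814))/19.835 = (19.62 + 456.29)/19.835 = 23.993 mm

24.0 mm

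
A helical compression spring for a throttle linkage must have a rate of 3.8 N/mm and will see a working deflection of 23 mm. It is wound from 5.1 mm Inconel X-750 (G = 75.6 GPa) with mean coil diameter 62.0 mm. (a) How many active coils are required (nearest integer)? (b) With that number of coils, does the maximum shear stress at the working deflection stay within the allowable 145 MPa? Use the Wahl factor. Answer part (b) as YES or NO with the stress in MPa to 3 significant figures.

(a) 7 coils; (b) YES, τ_max = 117 MPa

N_a = Gd⁴/(8D³k) = (75.6×10³)(5.1⁴)/(8·62.0³·3.8) = 7.059 → N_a = 7
Actual rate k = Gd⁴/(8D³·7) = 3.8321 N/mm
Working load F = kδ = 3.8321·23 = 88.139 N
C = 62.0/5.1 = 12.1569; K_W = (4C−1)/(4C−4)+0.615/C = 1.1178
τ_max = K_W·8FD/(πd³) = 1.1178·104.9 = 117.26 MPa
τ_max ≤ 145 MPa → acceptable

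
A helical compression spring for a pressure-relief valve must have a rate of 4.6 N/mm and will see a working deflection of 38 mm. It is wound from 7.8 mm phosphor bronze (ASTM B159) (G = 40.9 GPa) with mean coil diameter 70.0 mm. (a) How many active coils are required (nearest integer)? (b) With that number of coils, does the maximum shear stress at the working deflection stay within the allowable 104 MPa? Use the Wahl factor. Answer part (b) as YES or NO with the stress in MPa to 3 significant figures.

(a) 12 coils; (b) YES, τ_max = 76.3 MPa

N_a = Gd⁴/(8D³k) = (40.9×10³)(7.8⁴)/(8·70.0³·4.6) = 11.99 → N_a = 12
Actual rate k = Gd⁴/(8D³·12) = 4.5977 N/mm
Working load F = kδ = 4.5977·38 = 174.71 N
C = 70.0/7.8 = 8.9744; K_W = (4C−1)/(4C−4)+0.615/C = 1.1626
τ_max = K_W·8FD/(πd³) = 1.1626·65.626 = 76.295 MPa
τ_max ≤ 104 MPa → acceptable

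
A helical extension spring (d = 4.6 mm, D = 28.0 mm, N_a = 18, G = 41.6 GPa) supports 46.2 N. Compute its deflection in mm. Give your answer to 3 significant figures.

k = Gd⁴/(8D³N_a) = (41.6×10³)(4.6⁴)/(8·28.0³·18) = 5.8923 N/mm
δ = F/k = 46.2 / 5.8923 = 7.8407 mm

7.84 mm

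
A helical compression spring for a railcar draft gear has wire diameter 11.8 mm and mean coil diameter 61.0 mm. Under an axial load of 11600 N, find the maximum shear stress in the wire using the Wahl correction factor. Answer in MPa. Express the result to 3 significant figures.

1420 MPa

Spring index C = D/d = 61.0/11.8 = 5.1695
K_W = (4C−1)/(4C−4) + 0.615/C = 19.678/16.678 + 0.1190 = 1.2988
τ₀ = 8FD/(πd³) = 8·11600·61.0/(π·11.8³) = 5.6608e+06/5161.7 = 1096.7 MPa
τ_max = K·τ₀ = 1.2988 × 1096.7 = 1424.4 MPa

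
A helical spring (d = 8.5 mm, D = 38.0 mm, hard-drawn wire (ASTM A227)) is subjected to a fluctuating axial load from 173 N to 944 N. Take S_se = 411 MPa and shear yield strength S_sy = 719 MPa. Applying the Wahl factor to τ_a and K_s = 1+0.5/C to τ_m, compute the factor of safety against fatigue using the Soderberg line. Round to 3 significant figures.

C = D/d = 38.0/8.5 = 4.4706; K_W = (4C−1)/(4C−4)+0.615/C = 1.3537; K_s = 1+0.5/C = 1.1118
F_a = (F_max−F_min)/2 = 385.5 N; F_m = (F_max+F_min)/2 = 558.5 N
τ_a = K_W·8F_aD/(πd³) = 1.3537 × 60.742 = 82.225 MPa
τ_m = K_s·8F_mD/(πd³) = 1.1118 × 88.002 = 97.844 MPa
Soderberg: 1/n_f = τ_a/S_se + τ_m/S_sy = 82.225/411 + 97.844/719 = 0.20006 + 0.13608 = 0.33614
n_f = 1/0.33614 = 2.975

2.97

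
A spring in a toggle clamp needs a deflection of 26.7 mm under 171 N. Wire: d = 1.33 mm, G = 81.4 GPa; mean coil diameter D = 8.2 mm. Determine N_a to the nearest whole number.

9

Required rate k = F/δ = 171/26.7 = 6.4045 N/mm
N_a = Gd⁴/(8D³k) = (81.4×10³ × 1.33⁴)/(8 × 8.2³ × 6.4045)
    = 254701 / 28249.9 = 9.016 → 9 coils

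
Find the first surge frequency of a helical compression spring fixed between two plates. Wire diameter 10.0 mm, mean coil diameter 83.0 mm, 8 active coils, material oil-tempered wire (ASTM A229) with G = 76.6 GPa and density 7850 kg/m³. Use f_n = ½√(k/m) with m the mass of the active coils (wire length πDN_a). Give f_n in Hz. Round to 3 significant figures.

k = Gd⁴/(8D³N_a) = (76.6×10³)(10.0⁴)/(8·83.0³·8) = 20.932 N/mm = 20932 N/m
Wire length L = πDN_a = π·83.0·8 = 2086 mm
m = ρ·(πd²/4)·L = 7850 × 78.54×10⁻⁶ m² × 2.086 m = 1.2861 kg
f_n = ½√(k/m) = 0.5·√(20932/1.2861) = 0.5·√(16276) = 63.788 Hz

63.8 Hz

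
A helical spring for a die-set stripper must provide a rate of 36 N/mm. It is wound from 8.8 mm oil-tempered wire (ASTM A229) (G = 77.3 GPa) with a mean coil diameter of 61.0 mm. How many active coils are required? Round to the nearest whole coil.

7

N_a = Gd⁴/(8D³k) = (77.3×10³ × 8.8⁴)/(8 × 61.0³ × 36)
    = 4.63565e+08 / 6.53705e+07 = 7.091 → 7 coils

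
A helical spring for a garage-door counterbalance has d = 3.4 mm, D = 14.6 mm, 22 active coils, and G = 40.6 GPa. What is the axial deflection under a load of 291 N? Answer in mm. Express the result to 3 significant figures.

k = Gd⁴/(8D³N_a) = (40.6×10³)(3.4⁴)/(8·14.6³·22) = 9.9054 N/mm
δ = F/k = 291 / 9.9054 = 29.378 mm

29.4 mm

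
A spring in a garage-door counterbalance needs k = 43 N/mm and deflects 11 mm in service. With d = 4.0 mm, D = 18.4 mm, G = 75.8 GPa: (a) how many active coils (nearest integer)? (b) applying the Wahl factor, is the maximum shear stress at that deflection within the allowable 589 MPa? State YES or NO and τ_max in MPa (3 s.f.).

N_a = Gd⁴/(8D³k) = (75.8×10³)(4.0⁴)/(8·18.4³·43) = 9.055 → N_a = 9
Actual rate k = Gd⁴/(8D³·9) = 43.264 N/mm
Working load F = kδ = 43.264·11 = 475.9 N
C = 18.4/4.0 = 4.6000; K_W = (4C−1)/(4C−4)+0.615/C = 1.3420
τ_max = K_W·8FD/(πd³) = 1.3420·348.41 = 467.58 MPa
τ_max ≤ 589 MPa → acceptable

(a) 9 coils; (b) YES, τ_max = 468 MPa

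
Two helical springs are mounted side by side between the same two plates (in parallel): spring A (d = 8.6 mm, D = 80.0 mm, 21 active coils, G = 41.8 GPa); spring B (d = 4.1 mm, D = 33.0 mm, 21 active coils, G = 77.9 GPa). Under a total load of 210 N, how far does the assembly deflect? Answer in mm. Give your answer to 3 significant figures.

33.3 mm

k_A = Gd⁴/(8D³N_a) = (41.8×10³)(8.6⁴)/(8·80.0³·21) = 2.6582 N/mm
k_B = Gd⁴/(8D³N_a) = (77.9×10³)(4.1⁴)/(8·33.0³·21) = 3.646 N/mm
Parallel: k_eq = 2.6582 + 3.646 = 6.3043 N/mm
δ = F/k_eq = 210/6.3043 = 33.311 mm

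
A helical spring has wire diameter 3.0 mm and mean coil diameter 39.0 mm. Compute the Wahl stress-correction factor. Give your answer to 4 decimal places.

1.1098

C = D/d = 39.0/3.0 = 13.0000
K_W = (4C−1)/(4C−4) + 0.615/C = 51.000/48.000 + 0.0473 = 1.1098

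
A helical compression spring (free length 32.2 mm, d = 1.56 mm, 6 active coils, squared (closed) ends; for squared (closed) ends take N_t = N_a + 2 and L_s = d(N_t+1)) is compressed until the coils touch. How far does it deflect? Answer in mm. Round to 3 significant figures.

N_t = 8; L_s = 1.56·9 = 14.04 mm
δ_solid = L₀ − L_s = 32.2 − 14.04 = 18.16 mm

18.2 mm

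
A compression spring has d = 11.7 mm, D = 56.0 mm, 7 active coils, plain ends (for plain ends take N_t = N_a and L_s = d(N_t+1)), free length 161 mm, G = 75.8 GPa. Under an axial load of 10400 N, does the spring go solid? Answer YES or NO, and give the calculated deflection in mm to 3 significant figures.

k = Gd⁴/(8D³N_a) = (75.8×10³)(11.7⁴)/(8·56.0³·7) = 144.43 N/mm
N_t = 7; L_s = 11.7·8 = 93.6 mm; δ_solid = L₀ − L_s = 161 − 93.6 = 67.4 mm
δ = F/k = 10400/144.43 = 72.007 mm
δ ≥ δ_solid → spring goes solid

YES, δ = 72.0 mm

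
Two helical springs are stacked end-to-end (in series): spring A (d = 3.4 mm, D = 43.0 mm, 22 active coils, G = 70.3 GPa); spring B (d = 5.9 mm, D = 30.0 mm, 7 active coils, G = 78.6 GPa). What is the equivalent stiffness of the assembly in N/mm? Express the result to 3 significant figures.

k_A = Gd⁴/(8D³N_a) = (70.3×10³)(3.4⁴)/(8·43.0³·22) = 0.67136 N/mm
k_B = Gd⁴/(8D³N_a) = (78.6×10³)(5.9⁴)/(8·30.0³·7) = 62.991 N/mm
Series: 1/k_eq = 1/0.67136 + 1/62.991 = 1.5054; k_eq = 0.66428 N/mm

0.664 N/mm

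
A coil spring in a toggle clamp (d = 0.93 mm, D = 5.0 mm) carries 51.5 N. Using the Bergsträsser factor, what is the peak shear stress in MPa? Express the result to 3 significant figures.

Spring index C = D/d = 5.0/0.93 = 5.3763
K_B = (4C+2)/(4C−3) = 23.505/18.505 = 1.2702
τ₀ = 8FD/(πd³) = 8·51.5·5.0/(π·0.93³) = 2060/2.527 = 815.21 MPa
τ_max = K·τ₀ = 1.2702 × 815.21 = 1035.5 MPa

1040 MPa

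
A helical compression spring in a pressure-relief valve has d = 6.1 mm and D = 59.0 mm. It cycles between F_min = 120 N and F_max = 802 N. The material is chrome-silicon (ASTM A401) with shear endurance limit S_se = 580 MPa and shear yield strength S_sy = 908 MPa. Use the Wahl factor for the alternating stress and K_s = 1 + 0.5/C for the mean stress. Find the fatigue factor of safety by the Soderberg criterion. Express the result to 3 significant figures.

1.25

C = D/d = 59.0/6.1 = 9.6721; K_W = (4C−1)/(4C−4)+0.615/C = 1.1501; K_s = 1+0.5/C = 1.0517
F_a = (F_max−F_min)/2 = 341 N; F_m = (F_max+F_min)/2 = 461 N
τ_a = K_W·8F_aD/(πd³) = 1.1501 × 225.71 = 259.59 MPa
τ_m = K_s·8F_mD/(πd³) = 1.0517 × 305.14 = 320.92 MPa
Soderberg: 1/n_f = τ_a/S_se + τ_m/S_sy = 259.59/580 + 320.92/908 = 0.44756 + 0.35343 = 0.80099
n_f = 1/0.80099 = 1.248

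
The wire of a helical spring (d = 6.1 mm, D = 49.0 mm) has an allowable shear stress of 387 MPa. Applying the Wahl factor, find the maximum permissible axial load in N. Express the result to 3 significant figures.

595 N

C = D/d = 49.0/6.1 = 8.0328
K_W = (4C−1)/(4C−4) + 0.615/C = 31.131/28.131 + 0.0766 = 1.1832
τ_max = K·8FD/(πd³) → F_max = τ_allow·πd³/(8DK)
F_max = 387·π·6.1³/(8·49.0·1.1832) = 2.7596e+05/463.82 = 594.98 N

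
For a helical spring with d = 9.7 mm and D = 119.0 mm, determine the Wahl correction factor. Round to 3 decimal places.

1.117

C = D/d = 119.0/9.7 = 12.2680
K_W = (4C−1)/(4C−4) + 0.615/C = 48.072/45.072 + 0.0501 = 1.1167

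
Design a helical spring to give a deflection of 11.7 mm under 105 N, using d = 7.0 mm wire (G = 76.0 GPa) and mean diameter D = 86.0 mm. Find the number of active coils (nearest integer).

Required rate k = F/δ = 105/11.7 = 8.9744 N/mm
N_a = Gd⁴/(8D³k) = (76.0×10³ × 7.0⁴)/(8 × 86.0³ × 8.9744)
    = 1.82476e+08 / 4.56656e+07 = 3.996 → 4 coils

4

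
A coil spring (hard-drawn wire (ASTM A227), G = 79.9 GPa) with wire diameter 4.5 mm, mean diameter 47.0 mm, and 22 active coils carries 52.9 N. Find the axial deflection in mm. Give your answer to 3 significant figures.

29.5 mm

k = Gd⁴/(8D³N_a) = (79.9×10³)(4.5⁴)/(8·47.0³·22) = 1.793 N/mm
δ = F/k = 52.9 / 1.793 = 29.503 mm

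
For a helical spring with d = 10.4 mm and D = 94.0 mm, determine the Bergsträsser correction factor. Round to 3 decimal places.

1.151

C = D/d = 94.0/10.4 = 9.0385
K_B = (4C+2)/(4C−3) = 38.154/33.154 = 1.1508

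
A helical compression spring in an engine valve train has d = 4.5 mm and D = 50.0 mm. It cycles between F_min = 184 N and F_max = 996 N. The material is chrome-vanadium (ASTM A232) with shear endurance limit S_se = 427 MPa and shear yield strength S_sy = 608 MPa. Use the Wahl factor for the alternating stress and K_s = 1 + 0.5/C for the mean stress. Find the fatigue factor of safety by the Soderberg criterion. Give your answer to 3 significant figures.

C = D/d = 50.0/4.5 = 11.1111; K_W = (4C−1)/(4C−4)+0.615/C = 1.1295; K_s = 1+0.5/C = 1.0450
F_a = (F_max−F_min)/2 = 406 N; F_m = (F_max+F_min)/2 = 590 N
τ_a = K_W·8F_aD/(πd³) = 1.1295 × 567.28 = 640.76 MPa
τ_m = K_s·8F_mD/(πd³) = 1.0450 × 824.37 = 861.47 MPa
Soderberg: 1/n_f = τ_a/S_se + τ_m/S_sy = 640.76/427 + 861.47/608 = 1.50061 + 1.41689 = 2.9175
n_f = 1/2.9175 = 0.3428

0.343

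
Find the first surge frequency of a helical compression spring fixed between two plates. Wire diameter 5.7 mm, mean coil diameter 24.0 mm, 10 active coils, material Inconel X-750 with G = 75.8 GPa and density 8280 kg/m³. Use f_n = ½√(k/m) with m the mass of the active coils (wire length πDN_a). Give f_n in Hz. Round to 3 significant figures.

k = Gd⁴/(8D³N_a) = (75.8×10³)(5.7⁴)/(8·24.0³·10) = 72.351 N/mm = 72351 N/m
Wire length L = πDN_a = π·24.0·10 = 753.98 mm
m = ρ·(πd²/4)·L = 8280 × 25.518×10⁻⁶ m² × 0.75398 m = 0.15931 kg
f_n = ½√(k/m) = 0.5·√(72351/0.15931) = 0.5·√(4.5417e+05) = 336.96 Hz

337 Hz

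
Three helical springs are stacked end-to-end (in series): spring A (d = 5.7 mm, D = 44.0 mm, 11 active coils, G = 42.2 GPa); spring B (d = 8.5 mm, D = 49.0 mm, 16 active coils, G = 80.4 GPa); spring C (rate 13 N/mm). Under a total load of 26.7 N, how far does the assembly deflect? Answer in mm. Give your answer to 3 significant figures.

7.50 mm

k_A = Gd⁴/(8D³N_a) = (42.2×10³)(5.7⁴)/(8·44.0³·11) = 5.9425 N/mm
k_B = Gd⁴/(8D³N_a) = (80.4×10³)(8.5⁴)/(8·49.0³·16) = 27.87 N/mm
Series: 1/k_eq = 1/5.9425 + 1/27.87 + 1/13 = 0.28108; k_eq = 3.5577 N/mm
δ = F/k_eq = 26.7/3.5577 = 7.5049 mm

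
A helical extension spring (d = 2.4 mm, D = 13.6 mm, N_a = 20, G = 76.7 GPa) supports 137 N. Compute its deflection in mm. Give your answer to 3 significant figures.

k = Gd⁴/(8D³N_a) = (76.7×10³)(2.4⁴)/(8·13.6³·20) = 6.3227 N/mm
δ = F/k = 137 / 6.3227 = 21.668 mm

21.7 mm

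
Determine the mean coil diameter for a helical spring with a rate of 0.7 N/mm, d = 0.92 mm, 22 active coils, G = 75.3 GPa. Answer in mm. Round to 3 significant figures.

D = (Gd⁴/(8N_a·k))^(1/3) = (75.3×10³·0.92⁴/(8·22·0.7))^(1/3)
  = (437.86)^(1/3) = 7.5936 mm

7.59 mm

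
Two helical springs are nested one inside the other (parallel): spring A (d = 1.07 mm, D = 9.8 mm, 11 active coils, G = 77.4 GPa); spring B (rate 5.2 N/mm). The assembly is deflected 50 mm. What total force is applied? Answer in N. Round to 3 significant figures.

k_A = Gd⁴/(8D³N_a) = (77.4×10³)(1.07⁴)/(8·9.8³·11) = 1.2249 N/mm
Parallel: k_eq = 1.2249 + 5.2 = 6.4249 N/mm
F = k_eq·δ = 6.4249·50 = 321.25 N

321 N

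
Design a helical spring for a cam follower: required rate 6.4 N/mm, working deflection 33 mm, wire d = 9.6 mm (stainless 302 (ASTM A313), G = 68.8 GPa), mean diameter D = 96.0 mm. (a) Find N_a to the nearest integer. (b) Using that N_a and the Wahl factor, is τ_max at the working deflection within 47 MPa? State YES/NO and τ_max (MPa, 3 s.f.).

(a) 13 coils; (b) NO, τ_max = 66.3 MPa

N_a = Gd⁴/(8D³k) = (68.8×10³)(9.6⁴)/(8·96.0³·6.4) = 12.9 → N_a = 13
Actual rate k = Gd⁴/(8D³·13) = 6.3508 N/mm
Working load F = kδ = 6.3508·33 = 209.58 N
C = 96.0/9.6 = 10.0000; K_W = (4C−1)/(4C−4)+0.615/C = 1.1448
τ_max = K_W·8FD/(πd³) = 1.1448·57.908 = 66.295 MPa
τ_max > 47 MPa → exceeds allowable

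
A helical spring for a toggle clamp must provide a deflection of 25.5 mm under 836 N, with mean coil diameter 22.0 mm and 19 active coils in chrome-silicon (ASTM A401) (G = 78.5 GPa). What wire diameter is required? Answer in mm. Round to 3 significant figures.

5.10 mm

Required rate k = F/δ = 836/25.5 = 32.784 N/mm
d = (8D³N_a·k / G)^(1/4) = (8·22.0³·19·32.784 / (78.5×10³))^0.25
  = (675.94)^0.25 = 5.0989 mm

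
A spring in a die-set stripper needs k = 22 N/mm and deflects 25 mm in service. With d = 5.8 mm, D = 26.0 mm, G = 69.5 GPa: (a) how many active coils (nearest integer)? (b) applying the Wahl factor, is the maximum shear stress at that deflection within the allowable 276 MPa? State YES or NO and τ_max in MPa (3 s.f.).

(a) 25 coils; (b) YES, τ_max = 257 MPa

N_a = Gd⁴/(8D³k) = (69.5×10³)(5.8⁴)/(8·26.0³·22) = 25.43 → N_a = 25
Actual rate k = Gd⁴/(8D³·25) = 22.374 N/mm
Working load F = kδ = 22.374·25 = 559.35 N
C = 26.0/5.8 = 4.4828; K_W = (4C−1)/(4C−4)+0.615/C = 1.3525
τ_max = K_W·8FD/(πd³) = 1.3525·189.81 = 256.72 MPa
τ_max ≤ 276 MPa → acceptable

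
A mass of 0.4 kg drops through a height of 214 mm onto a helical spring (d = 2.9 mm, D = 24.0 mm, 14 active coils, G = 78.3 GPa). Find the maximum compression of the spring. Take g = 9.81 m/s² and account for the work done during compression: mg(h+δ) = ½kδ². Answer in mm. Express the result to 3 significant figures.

22.8 mm

k = Gd⁴/(8D³N_a) = (78.3×10³)(2.9⁴)/(8·24.0³·14) = 3.5769 N/mm
W = mg = 0.4 × 9.81 = 3.924 N
½kδ² − Wδ − Wh = 0 → δ = (W + √(W² + 2kWh))/k
δ = (3.924 + √(15.398 + 6007.24))/3.5769 = (3.924 + 77.606)/3.5769 = 22.794 mm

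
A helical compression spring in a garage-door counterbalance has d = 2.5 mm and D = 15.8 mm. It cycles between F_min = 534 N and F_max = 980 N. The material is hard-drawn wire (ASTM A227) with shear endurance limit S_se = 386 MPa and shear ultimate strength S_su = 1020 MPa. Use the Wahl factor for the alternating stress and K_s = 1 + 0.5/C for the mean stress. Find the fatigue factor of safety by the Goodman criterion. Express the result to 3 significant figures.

0.256

C = D/d = 15.8/2.5 = 6.3200; K_W = (4C−1)/(4C−4)+0.615/C = 1.2383; K_s = 1+0.5/C = 1.0791
F_a = (F_max−F_min)/2 = 223 N; F_m = (F_max+F_min)/2 = 757 N
τ_a = K_W·8F_aD/(πd³) = 1.2383 × 574.22 = 711.06 MPa
τ_m = K_s·8F_mD/(πd³) = 1.0791 × 1949.3 = 2103.5 MPa
Goodman: 1/n_f = τ_a/S_se + τ_m/S_su = 711.06/386 + 2103.5/1020 = 1.84211 + 2.06224 = 3.9044
n_f = 1/3.9044 = 0.2561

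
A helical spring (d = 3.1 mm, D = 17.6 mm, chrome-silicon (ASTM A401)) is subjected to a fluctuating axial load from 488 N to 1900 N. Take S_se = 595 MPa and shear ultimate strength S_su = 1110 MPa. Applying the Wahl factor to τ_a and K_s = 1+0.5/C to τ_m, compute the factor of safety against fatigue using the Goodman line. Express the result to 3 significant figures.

C = D/d = 17.6/3.1 = 5.6774; K_W = (4C−1)/(4C−4)+0.615/C = 1.2687; K_s = 1+0.5/C = 1.0881
F_a = (F_max−F_min)/2 = 706 N; F_m = (F_max+F_min)/2 = 1194 N
τ_a = K_W·8F_aD/(πd³) = 1.2687 × 1062.1 = 1347.5 MPa
τ_m = K_s·8F_mD/(πd³) = 1.0881 × 1796.3 = 1954.5 MPa
Goodman: 1/n_f = τ_a/S_se + τ_m/S_su = 1347.5/595 + 1954.5/1110 = 2.26466 + 1.76078 = 4.0254
n_f = 1/4.0254 = 0.2484

0.248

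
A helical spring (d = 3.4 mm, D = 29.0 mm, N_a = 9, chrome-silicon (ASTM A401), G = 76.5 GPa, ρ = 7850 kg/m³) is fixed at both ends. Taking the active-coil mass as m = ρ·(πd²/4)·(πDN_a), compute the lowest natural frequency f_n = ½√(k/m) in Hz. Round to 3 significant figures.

k = Gd⁴/(8D³N_a) = (76.5×10³)(3.4⁴)/(8·29.0³·9) = 5.8217 N/mm = 5821.7 N/m
Wire length L = πDN_a = π·29.0·9 = 819.96 mm
m = ρ·(πd²/4)·L = 7850 × 9.0792×10⁻⁶ m² × 0.81996 m = 0.05844 kg
f_n = ½√(k/m) = 0.5·√(5821.7/0.05844) = 0.5·√(99619) = 157.81 Hz

158 Hz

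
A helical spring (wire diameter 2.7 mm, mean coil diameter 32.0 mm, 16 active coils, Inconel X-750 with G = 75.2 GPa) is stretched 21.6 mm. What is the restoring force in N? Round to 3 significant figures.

k = Gd⁴/(8D³N_a) = (75.2×10³)(2.7⁴)/(8·32.0³·16) = 0.95282 N/mm
F = k·δ = 0.95282 × 21.6 = 20.581 N

20.6 N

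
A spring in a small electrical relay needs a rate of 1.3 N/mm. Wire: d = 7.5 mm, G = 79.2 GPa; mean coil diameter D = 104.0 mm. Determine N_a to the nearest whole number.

N_a = Gd⁴/(8D³k) = (79.2×10³ × 7.5⁴)/(8 × 104.0³ × 1.3)
    = 2.50594e+08 / 1.16986e+07 = 21.42 → 21 coils

21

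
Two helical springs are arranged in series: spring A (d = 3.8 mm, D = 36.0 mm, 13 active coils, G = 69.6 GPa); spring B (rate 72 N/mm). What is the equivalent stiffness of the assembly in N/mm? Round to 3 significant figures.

k_A = Gd⁴/(8D³N_a) = (69.6×10³)(3.8⁴)/(8·36.0³·13) = 2.9909 N/mm
Series: 1/k_eq = 1/2.9909 + 1/72 = 0.34824; k_eq = 2.8716 N/mm

2.87 N/mm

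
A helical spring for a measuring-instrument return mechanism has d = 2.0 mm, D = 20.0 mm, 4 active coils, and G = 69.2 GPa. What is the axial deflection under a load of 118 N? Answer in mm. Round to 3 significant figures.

k = Gd⁴/(8D³N_a) = (69.2×10³)(2.0⁴)/(8·20.0³·4) = 4.325 N/mm
δ = F/k = 118 / 4.325 = 27.283 mm

27.3 mm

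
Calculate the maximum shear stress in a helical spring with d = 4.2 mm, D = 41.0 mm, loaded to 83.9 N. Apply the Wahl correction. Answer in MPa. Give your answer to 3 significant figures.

136 MPa

Spring index C = D/d = 41.0/4.2 = 9.7619
K_W = (4C−1)/(4C−4) + 0.615/C = 38.048/35.048 + 0.0630 = 1.1486
τ₀ = 8FD/(πd³) = 8·83.9·41.0/(π·4.2³) = 27519.2/232.75 = 118.23 MPa
τ_max = K·τ₀ = 1.1486 × 118.23 = 135.8 MPa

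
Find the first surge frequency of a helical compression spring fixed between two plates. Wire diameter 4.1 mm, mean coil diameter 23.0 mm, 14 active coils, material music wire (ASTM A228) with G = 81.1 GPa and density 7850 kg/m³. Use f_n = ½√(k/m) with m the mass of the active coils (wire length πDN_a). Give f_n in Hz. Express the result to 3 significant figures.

k = Gd⁴/(8D³N_a) = (81.1×10³)(4.1⁴)/(8·23.0³·14) = 16.817 N/mm = 16817 N/m
Wire length L = πDN_a = π·23.0·14 = 1011.6 mm
m = ρ·(πd²/4)·L = 7850 × 13.203×10⁻⁶ m² × 1.0116 m = 0.10484 kg
f_n = ½√(k/m) = 0.5·√(16817/0.10484) = 0.5·√(1.6041e+05) = 200.25 Hz

200 Hz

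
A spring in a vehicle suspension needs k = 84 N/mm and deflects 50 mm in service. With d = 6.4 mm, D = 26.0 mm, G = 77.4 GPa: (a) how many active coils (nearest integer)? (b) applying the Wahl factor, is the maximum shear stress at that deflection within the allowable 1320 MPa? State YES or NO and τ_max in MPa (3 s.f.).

N_a = Gd⁴/(8D³k) = (77.4×10³)(6.4⁴)/(8·26.0³·84) = 10.99 → N_a = 11
Actual rate k = Gd⁴/(8D³·11) = 83.957 N/mm
Working load F = kδ = 83.957·50 = 4197.9 N
C = 26.0/6.4 = 4.0625; K_W = (4C−1)/(4C−4)+0.615/C = 1.3963
τ_max = K_W·8FD/(πd³) = 1.3963·1060.2 = 1480.4 MPa
τ_max > 1320 MPa → exceeds allowable

(a) 11 coils; (b) NO, τ_max = 1480 MPa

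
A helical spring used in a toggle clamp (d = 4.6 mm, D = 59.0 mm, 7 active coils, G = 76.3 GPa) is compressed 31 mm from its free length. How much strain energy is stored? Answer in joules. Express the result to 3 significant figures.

k = Gd⁴/(8D³N_a) = (76.3×10³)(4.6⁴)/(8·59.0³·7) = 2.9704 N/mm
U = ½kδ² = 0.5 × 2.9704 × 31² = 1427.3 N·mm = 1.4273 J

1.43 J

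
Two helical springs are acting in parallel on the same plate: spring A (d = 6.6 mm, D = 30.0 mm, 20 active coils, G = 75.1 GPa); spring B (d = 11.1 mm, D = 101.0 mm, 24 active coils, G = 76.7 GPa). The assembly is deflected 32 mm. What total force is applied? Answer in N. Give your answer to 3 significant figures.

k_A = Gd⁴/(8D³N_a) = (75.1×10³)(6.6⁴)/(8·30.0³·20) = 32.986 N/mm
k_B = Gd⁴/(8D³N_a) = (76.7×10³)(11.1⁴)/(8·101.0³·24) = 5.886 N/mm
Parallel: k_eq = 32.986 + 5.886 = 38.872 N/mm
F = k_eq·δ = 38.872·32 = 1243.9 N

1240 N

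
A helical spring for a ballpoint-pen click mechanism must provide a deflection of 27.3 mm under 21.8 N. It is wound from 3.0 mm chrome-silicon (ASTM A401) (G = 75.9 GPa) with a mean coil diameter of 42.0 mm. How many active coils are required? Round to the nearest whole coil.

13

Required rate k = F/δ = 21.8/27.3 = 0.79853 N/mm
N_a = Gd⁴/(8D³k) = (75.9×10³ × 3.0⁴)/(8 × 42.0³ × 0.79853)
    = 6.1479e+06 / 473295 = 12.99 → 13 coils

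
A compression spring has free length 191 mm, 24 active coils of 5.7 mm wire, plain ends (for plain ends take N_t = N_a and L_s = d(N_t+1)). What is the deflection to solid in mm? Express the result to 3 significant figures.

N_t = 24; L_s = 5.7·25 = 142.5 mm
δ_solid = L₀ − L_s = 191 − 142.5 = 48.5 mm

48.5 mm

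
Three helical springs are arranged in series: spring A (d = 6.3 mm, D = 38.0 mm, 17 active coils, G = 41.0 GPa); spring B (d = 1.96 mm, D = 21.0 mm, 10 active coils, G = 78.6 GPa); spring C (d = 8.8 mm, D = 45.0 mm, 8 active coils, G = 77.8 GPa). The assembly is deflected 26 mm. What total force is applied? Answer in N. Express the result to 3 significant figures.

k_A = Gd⁴/(8D³N_a) = (41.0×10³)(6.3⁴)/(8·38.0³·17) = 8.6548 N/mm
k_B = Gd⁴/(8D³N_a) = (78.6×10³)(1.96⁴)/(8·21.0³·10) = 1.5657 N/mm
k_C = Gd⁴/(8D³N_a) = (77.8×10³)(8.8⁴)/(8·45.0³·8) = 80.001 N/mm
Series: 1/k_eq = 1/8.6548 + 1/1.5657 + 1/80.001 = 0.76675; k_eq = 1.3042 N/mm
F = k_eq·δ = 1.3042·26 = 33.909 N

33.9 N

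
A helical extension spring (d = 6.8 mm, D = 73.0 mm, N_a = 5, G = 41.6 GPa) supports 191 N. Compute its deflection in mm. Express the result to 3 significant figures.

k = Gd⁴/(8D³N_a) = (41.6×10³)(6.8⁴)/(8·73.0³·5) = 5.7161 N/mm
δ = F/k = 191 / 5.7161 = 33.414 mm

33.4 mm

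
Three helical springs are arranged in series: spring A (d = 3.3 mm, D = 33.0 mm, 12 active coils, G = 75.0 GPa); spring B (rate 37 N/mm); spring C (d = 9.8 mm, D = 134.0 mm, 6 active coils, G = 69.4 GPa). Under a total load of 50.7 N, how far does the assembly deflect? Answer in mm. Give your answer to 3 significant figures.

k_A = Gd⁴/(8D³N_a) = (75.0×10³)(3.3⁴)/(8·33.0³·12) = 2.5781 N/mm
k_C = Gd⁴/(8D³N_a) = (69.4×10³)(9.8⁴)/(8·134.0³·6) = 5.5425 N/mm
Series: 1/k_eq = 1/2.5781 + 1/37 + 1/5.5425 = 0.59533; k_eq = 1.6797 N/mm
δ = F/k_eq = 50.7/1.6797 = 30.183 mm

30.2 mm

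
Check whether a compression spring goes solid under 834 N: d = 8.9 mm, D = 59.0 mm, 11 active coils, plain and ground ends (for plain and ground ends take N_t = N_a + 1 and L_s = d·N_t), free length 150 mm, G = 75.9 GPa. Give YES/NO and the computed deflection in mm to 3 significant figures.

k = Gd⁴/(8D³N_a) = (75.9×10³)(8.9⁴)/(8·59.0³·11) = 26.349 N/mm
N_t = 12; L_s = 8.9·12 = 106.8 mm; δ_solid = L₀ − L_s = 150 − 106.8 = 43.2 mm
δ = F/k = 834/26.349 = 31.652 mm
δ < δ_solid → spring does not go solid

NO, δ = 31.7 mm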